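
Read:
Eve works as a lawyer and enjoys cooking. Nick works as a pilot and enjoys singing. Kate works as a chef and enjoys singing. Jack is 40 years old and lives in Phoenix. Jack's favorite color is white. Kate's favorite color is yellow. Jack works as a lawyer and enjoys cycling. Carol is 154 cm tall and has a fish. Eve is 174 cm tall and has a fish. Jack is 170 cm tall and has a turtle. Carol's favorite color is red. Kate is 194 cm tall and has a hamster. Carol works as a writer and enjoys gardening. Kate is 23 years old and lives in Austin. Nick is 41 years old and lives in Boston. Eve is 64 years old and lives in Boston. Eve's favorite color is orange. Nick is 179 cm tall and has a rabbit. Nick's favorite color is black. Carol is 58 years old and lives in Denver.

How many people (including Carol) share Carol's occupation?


Carol is a writer. Count = 1

1


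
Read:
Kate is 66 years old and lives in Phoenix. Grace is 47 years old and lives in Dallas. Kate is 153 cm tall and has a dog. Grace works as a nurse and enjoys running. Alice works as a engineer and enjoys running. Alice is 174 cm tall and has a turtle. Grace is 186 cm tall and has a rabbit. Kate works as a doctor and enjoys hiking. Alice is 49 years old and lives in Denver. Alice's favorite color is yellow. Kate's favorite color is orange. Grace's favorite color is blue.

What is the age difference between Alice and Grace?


|49 - 47| = 2

2


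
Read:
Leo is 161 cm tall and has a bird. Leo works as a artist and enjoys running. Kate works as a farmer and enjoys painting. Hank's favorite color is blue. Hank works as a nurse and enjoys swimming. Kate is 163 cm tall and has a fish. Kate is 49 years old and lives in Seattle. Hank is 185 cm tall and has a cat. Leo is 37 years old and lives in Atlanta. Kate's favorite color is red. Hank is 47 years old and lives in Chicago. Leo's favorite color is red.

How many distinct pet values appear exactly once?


Unique pet values: 3

3


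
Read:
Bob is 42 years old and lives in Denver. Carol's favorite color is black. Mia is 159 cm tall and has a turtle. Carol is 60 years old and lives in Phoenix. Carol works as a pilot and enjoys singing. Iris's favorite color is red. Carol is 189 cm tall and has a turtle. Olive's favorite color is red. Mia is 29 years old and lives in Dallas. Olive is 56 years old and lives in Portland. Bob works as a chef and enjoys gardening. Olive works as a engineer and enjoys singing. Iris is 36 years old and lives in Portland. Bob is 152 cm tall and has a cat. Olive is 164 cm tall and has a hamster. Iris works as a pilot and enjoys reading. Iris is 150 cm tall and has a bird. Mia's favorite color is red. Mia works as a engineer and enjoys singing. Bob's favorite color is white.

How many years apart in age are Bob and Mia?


42 vs 29, diff = 13

13


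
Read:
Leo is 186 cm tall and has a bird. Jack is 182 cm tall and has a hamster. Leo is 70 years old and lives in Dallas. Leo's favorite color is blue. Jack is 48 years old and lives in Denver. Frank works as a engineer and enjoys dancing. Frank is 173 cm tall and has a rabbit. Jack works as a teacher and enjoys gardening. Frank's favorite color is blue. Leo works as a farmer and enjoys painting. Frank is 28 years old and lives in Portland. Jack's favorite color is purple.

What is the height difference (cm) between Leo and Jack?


|186 - 182| = 4

4


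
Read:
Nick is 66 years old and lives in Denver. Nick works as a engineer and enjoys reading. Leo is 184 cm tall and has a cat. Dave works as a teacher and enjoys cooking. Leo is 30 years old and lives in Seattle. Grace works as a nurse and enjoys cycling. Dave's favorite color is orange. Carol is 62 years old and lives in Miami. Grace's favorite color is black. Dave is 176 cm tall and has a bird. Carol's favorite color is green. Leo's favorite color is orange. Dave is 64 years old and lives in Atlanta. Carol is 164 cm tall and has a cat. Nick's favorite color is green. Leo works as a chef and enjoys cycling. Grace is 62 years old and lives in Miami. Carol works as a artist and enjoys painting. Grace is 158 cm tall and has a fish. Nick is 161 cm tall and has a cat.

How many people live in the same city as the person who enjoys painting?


Person with hobby painting is Carol, city Miami. Count = 2

2


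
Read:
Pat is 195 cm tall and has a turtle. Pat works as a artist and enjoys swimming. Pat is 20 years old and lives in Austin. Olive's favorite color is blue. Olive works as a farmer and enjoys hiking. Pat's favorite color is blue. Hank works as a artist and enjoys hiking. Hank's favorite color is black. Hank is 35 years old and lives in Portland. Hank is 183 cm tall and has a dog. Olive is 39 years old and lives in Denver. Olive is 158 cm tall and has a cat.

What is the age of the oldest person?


Oldest: Olive at 39

39


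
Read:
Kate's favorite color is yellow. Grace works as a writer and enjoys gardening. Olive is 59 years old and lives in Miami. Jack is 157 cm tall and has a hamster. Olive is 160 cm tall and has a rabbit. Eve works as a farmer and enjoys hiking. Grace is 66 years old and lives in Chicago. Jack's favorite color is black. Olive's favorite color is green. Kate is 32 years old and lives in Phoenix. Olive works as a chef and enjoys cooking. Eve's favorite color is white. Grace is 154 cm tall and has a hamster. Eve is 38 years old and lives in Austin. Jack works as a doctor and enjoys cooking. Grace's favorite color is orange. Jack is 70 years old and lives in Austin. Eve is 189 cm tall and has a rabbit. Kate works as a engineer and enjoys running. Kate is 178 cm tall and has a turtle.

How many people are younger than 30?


Filter: 0

0


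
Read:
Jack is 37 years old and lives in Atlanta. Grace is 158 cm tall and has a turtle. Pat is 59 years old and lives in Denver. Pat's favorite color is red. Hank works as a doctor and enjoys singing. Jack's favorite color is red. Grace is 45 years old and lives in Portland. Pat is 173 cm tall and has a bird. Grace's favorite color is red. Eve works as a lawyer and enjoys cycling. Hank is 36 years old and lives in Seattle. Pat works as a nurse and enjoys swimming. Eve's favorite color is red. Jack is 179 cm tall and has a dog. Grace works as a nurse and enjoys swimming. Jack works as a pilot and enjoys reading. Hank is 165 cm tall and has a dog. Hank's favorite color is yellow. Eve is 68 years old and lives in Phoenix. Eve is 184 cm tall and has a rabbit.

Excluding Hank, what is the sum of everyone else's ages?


Sum (excluding Hank): 209

209


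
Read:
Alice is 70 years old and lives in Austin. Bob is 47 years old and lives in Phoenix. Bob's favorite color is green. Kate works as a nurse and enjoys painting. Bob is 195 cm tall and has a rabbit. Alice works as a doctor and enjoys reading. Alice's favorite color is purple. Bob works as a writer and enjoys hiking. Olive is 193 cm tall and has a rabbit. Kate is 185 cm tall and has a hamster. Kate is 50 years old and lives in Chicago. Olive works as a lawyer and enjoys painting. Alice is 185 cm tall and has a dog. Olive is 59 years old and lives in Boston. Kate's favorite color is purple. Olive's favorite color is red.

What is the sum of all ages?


70+59+47+50 = 226

226


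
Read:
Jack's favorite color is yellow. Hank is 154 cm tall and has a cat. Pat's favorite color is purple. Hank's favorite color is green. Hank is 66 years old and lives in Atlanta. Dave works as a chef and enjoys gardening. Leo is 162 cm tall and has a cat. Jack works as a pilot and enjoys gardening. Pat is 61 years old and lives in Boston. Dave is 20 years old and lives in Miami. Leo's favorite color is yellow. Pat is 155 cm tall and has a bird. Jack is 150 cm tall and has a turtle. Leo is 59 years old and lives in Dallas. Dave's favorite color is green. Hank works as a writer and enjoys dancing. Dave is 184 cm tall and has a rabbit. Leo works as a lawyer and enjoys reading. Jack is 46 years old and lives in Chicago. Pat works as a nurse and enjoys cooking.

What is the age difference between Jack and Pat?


|46 - 61| = 15

15


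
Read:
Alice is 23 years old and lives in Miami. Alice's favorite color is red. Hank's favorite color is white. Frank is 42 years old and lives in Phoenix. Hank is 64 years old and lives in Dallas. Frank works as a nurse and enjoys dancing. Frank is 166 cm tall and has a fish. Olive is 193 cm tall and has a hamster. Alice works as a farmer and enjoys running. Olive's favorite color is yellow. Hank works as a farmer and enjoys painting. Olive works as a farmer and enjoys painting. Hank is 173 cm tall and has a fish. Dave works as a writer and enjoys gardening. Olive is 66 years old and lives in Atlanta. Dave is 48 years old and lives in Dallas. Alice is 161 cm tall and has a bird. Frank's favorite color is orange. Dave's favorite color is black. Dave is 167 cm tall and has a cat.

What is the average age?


Sum=243, n=5, avg=48.6

48.6


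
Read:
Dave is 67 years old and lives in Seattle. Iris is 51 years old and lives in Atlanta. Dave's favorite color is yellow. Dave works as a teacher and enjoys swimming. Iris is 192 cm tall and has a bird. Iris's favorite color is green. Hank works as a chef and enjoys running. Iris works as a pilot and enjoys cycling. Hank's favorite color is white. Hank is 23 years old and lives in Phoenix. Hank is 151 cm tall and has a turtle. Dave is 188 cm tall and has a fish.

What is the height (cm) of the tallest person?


Tallest: Iris at 192 cm

192


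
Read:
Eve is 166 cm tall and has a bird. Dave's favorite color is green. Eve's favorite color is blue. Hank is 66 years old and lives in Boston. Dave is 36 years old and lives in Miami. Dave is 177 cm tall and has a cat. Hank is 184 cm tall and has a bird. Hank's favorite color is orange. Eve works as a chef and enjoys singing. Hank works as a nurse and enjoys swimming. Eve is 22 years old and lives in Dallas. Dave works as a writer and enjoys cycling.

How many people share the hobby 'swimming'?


Count: 1

1


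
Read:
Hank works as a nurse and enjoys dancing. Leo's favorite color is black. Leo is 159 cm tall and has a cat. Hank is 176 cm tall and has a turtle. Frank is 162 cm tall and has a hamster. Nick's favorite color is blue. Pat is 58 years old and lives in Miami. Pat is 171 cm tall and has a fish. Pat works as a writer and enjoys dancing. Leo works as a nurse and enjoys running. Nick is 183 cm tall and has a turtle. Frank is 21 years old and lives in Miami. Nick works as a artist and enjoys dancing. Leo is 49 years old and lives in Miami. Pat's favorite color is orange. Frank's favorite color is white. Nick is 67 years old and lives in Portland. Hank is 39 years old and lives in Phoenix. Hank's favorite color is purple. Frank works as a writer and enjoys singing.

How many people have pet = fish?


Count: 1

1


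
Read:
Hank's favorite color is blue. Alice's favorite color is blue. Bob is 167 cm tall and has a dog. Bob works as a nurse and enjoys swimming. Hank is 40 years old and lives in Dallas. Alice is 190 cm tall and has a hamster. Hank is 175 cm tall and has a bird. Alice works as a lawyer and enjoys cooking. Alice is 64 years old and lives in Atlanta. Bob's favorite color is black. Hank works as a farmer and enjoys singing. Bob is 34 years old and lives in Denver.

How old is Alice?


Alice is 64 years old

64


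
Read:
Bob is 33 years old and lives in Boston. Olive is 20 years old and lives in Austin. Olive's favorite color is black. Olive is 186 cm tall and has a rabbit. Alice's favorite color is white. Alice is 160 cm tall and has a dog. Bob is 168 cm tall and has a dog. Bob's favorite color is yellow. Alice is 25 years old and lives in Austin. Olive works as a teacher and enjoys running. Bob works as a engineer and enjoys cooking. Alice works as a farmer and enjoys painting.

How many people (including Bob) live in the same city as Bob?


Bob lives in Boston. Count = 1

1


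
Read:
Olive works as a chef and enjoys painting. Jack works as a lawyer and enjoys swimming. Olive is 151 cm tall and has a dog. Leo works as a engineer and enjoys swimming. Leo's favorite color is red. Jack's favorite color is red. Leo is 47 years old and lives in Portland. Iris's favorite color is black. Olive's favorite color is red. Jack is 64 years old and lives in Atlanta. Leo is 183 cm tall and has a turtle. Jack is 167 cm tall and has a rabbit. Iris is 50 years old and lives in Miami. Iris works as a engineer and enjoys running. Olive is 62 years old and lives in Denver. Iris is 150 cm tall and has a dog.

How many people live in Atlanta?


Count in Atlanta: 1

1


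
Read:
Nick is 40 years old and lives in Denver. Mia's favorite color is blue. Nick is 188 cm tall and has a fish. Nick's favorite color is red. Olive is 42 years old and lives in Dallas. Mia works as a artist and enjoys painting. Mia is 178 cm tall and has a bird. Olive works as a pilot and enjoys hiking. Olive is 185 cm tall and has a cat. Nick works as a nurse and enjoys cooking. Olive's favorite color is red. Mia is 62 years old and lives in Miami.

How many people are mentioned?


People: Nick, Mia, Olive. Count = 3

3


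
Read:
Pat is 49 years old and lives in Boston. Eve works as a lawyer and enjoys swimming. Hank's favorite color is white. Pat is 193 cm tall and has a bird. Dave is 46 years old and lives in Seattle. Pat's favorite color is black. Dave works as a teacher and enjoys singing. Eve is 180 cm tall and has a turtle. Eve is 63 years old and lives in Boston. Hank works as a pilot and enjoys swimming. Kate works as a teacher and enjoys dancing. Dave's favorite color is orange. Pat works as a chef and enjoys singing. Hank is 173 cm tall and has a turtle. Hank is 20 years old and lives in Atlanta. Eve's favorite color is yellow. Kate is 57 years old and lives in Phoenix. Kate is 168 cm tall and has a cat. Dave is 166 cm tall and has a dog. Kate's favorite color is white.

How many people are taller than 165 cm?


Taller than 165: 5

5


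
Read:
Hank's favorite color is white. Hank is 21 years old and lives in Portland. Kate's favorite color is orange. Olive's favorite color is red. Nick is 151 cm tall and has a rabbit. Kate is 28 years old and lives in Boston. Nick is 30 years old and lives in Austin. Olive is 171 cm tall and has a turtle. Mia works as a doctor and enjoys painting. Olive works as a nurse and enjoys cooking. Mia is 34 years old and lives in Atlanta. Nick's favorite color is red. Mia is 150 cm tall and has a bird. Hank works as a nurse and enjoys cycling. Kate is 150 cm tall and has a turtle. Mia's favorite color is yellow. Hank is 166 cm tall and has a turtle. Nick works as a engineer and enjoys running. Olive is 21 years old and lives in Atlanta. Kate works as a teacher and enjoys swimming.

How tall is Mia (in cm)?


Mia is 150 cm tall

150


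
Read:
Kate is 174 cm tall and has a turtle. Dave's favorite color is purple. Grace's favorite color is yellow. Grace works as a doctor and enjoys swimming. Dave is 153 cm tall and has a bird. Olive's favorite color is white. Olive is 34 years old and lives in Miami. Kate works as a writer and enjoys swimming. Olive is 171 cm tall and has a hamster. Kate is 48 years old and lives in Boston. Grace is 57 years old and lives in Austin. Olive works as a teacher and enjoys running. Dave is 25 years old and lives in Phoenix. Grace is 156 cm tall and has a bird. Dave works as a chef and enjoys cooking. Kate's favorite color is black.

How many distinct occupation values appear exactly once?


Unique occupation values: 4

4


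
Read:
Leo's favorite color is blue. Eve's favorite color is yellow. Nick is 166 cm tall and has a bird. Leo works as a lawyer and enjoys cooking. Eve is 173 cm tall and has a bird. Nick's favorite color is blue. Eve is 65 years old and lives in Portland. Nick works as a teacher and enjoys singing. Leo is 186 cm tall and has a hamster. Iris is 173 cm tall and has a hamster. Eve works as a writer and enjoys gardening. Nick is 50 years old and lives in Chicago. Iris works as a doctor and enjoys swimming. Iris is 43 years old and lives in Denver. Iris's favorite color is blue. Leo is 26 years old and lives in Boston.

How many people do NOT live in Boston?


Not in Boston: 3

3


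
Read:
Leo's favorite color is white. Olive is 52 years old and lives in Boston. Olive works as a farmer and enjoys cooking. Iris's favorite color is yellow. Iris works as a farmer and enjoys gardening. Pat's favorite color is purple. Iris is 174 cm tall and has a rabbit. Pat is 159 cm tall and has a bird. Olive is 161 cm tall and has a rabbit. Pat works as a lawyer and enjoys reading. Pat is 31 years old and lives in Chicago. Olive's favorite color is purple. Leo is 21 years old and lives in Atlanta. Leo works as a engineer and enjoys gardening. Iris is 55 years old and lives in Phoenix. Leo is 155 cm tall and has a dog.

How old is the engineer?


The engineer is Leo, age 21

21


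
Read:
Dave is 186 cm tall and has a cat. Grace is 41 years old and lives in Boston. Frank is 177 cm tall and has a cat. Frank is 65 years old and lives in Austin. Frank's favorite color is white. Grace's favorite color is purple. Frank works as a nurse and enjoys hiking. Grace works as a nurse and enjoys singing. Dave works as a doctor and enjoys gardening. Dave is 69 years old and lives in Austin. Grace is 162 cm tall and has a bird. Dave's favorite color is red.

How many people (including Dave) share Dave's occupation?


Dave is a doctor. Count = 1

1


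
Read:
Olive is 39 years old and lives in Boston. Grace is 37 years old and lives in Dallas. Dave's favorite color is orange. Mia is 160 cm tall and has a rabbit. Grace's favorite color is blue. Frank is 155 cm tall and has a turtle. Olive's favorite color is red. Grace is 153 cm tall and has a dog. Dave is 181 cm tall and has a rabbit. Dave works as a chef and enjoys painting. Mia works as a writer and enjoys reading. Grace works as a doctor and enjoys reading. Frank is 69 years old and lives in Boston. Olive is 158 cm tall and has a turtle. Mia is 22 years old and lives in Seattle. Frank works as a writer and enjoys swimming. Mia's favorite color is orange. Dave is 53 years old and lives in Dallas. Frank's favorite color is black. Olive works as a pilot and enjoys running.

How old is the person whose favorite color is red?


Person with favorite color=red is Olive, age 39

39


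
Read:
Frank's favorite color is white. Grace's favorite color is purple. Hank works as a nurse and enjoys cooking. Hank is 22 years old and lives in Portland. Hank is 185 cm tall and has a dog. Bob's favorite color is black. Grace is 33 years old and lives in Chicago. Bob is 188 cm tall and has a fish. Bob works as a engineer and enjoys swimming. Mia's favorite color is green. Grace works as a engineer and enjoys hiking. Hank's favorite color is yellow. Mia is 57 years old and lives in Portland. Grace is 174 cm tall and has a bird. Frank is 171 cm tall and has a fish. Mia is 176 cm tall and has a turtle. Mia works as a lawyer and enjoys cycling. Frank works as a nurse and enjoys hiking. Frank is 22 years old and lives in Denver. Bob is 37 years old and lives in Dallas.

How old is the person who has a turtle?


Person with turtle is Mia, age 57

57


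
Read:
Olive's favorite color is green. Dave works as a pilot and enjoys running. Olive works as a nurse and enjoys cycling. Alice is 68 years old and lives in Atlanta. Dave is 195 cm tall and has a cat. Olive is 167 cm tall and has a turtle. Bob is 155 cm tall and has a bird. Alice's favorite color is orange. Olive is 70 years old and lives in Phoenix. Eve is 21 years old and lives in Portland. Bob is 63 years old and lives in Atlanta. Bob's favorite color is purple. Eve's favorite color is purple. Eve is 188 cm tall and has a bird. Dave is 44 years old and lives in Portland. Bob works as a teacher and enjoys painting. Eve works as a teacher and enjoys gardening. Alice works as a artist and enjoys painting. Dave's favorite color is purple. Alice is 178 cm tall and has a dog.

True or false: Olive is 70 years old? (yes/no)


Olive is actually 70. yes

yes


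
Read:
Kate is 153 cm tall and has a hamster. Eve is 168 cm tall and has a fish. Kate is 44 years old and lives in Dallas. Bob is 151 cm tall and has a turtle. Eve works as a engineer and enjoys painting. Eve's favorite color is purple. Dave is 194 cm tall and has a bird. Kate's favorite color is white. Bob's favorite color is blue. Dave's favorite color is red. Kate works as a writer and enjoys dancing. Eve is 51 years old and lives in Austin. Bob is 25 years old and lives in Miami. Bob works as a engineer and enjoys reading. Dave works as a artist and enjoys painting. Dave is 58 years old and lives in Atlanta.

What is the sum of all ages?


44+25+51+58 = 178

178


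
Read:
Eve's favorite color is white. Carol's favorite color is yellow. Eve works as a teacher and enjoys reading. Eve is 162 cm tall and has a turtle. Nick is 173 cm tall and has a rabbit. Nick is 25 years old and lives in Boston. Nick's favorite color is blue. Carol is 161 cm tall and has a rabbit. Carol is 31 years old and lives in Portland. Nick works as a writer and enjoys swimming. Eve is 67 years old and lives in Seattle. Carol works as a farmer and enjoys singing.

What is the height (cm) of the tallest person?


Tallest: Nick at 173 cm

173


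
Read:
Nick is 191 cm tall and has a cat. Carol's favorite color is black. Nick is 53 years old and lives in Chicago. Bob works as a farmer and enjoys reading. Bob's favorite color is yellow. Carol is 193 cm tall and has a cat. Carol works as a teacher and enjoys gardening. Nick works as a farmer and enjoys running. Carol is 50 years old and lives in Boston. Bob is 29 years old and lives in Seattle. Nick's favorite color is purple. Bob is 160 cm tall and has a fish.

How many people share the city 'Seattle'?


Count: 1

1


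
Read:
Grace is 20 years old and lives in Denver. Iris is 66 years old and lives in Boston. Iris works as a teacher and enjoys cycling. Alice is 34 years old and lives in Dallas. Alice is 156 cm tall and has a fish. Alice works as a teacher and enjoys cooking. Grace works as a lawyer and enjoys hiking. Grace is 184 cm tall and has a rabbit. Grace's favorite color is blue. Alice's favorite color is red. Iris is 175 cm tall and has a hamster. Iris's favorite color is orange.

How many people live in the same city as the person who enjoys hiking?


Person with hobby hiking is Grace, city Denver. Count = 1

1


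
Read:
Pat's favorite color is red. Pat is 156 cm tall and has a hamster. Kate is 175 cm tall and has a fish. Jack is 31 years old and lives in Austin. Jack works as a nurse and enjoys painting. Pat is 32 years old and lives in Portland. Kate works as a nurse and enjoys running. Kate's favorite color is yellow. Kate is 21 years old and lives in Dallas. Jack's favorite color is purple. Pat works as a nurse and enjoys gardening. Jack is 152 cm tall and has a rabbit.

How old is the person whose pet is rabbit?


Person with pet=rabbit is Jack, age 31

31


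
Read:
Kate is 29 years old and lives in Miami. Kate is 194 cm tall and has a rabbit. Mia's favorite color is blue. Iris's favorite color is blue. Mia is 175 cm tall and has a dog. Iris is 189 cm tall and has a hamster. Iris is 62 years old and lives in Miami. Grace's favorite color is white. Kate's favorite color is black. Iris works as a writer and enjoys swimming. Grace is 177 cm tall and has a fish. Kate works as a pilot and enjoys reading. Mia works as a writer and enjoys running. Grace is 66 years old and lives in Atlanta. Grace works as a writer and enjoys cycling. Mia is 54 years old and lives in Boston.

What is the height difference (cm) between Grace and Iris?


|177 - 189| = 12

12


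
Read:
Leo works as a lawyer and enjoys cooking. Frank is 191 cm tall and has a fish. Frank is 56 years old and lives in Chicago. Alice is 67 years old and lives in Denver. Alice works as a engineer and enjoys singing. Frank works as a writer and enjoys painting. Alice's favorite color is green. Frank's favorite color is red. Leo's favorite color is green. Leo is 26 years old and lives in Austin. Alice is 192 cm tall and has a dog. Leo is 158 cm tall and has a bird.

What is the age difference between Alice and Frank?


|67 - 56| = 11

11


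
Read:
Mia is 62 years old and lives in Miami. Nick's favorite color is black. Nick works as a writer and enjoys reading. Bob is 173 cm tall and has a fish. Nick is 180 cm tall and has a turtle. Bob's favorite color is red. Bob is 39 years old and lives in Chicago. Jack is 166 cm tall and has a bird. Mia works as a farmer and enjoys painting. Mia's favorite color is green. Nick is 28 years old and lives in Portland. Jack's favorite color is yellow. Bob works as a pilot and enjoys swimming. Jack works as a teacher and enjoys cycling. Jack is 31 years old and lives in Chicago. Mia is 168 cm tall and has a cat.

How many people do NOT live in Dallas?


Not in Dallas: 4

4


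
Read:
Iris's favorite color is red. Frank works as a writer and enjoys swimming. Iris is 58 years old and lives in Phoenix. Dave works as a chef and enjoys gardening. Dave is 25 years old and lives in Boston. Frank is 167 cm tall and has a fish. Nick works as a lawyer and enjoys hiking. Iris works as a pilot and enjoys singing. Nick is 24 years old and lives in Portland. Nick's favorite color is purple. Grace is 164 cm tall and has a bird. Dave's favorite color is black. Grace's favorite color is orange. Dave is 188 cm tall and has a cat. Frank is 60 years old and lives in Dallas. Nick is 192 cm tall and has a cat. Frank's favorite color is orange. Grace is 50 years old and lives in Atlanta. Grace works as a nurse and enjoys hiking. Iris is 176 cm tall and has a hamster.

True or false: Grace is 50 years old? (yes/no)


Grace is actually 50. yes

yes


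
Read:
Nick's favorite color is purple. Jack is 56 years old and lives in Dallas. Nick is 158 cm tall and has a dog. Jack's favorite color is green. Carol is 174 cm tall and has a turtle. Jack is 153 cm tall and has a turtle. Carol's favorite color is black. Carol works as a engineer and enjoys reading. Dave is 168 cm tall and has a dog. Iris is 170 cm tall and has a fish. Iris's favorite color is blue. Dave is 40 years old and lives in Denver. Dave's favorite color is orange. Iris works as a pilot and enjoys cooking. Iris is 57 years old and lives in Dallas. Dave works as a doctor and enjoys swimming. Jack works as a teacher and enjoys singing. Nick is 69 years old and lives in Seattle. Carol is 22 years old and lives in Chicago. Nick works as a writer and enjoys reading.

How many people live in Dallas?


Count in Dallas: 2

2


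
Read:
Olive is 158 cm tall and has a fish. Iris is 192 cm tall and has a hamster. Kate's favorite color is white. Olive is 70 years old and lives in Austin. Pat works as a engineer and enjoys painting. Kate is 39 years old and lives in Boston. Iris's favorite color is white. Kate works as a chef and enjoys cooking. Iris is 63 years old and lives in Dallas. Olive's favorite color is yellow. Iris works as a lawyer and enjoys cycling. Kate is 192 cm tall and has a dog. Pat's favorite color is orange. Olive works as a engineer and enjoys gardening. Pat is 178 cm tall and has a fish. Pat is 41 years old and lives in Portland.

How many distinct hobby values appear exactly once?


Unique hobby values: 4

4


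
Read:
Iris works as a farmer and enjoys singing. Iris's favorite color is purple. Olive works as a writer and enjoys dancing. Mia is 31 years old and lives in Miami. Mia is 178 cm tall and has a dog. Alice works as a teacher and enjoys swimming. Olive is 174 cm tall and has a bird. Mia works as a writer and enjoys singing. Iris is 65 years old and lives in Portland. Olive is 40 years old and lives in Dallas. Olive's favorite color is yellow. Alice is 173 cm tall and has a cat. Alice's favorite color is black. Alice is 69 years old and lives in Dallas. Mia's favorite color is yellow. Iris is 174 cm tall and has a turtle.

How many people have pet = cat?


Count: 1

1


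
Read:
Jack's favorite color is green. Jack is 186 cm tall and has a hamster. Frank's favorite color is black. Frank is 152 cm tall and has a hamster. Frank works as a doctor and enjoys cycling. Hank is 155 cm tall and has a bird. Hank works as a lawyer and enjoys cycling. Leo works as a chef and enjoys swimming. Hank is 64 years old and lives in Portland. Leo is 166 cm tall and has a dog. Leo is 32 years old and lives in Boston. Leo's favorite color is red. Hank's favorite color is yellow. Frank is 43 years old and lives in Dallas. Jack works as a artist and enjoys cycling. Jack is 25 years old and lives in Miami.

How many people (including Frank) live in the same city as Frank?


Frank lives in Dallas. Count = 1

1


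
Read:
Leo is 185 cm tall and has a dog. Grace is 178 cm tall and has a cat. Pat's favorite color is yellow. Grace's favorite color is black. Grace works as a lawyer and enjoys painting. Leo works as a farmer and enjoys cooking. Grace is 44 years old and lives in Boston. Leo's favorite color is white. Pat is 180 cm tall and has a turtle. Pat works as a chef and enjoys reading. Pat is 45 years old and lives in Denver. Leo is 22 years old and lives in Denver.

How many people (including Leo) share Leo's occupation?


Leo is a farmer. Count = 1

1


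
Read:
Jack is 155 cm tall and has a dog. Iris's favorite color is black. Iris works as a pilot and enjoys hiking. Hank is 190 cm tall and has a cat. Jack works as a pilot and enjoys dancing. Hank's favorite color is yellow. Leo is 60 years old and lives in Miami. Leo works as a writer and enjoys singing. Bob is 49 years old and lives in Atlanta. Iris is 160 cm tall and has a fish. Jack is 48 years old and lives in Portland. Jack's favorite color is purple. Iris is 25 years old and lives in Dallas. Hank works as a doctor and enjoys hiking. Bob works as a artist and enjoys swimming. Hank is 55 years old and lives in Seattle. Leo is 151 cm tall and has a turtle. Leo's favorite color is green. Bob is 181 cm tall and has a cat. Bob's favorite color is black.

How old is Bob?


Bob is 49 years old

49


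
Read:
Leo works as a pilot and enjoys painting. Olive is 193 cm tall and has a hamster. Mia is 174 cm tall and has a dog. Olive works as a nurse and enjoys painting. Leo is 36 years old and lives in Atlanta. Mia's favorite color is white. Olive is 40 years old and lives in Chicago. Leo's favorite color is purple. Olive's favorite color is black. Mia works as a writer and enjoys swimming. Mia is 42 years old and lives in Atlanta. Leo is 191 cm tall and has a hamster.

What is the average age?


Sum=118, n=3, avg=39.33

39.33


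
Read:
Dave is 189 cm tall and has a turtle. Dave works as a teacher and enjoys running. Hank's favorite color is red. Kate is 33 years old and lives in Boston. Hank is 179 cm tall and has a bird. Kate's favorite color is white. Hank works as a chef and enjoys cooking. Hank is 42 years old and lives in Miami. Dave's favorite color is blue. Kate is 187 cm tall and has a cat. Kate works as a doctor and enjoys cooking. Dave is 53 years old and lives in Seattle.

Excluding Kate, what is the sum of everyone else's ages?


Sum (excluding Kate): 95

95


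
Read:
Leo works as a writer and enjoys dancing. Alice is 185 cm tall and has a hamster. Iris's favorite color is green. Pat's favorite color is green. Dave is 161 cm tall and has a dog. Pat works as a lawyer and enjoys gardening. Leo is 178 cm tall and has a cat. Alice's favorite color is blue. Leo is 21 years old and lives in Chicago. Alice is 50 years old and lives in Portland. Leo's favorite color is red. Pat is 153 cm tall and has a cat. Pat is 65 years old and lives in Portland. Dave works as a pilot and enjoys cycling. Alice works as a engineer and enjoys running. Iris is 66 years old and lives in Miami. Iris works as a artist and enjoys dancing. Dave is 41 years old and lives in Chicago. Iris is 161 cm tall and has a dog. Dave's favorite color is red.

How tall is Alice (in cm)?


Alice is 185 cm tall

185


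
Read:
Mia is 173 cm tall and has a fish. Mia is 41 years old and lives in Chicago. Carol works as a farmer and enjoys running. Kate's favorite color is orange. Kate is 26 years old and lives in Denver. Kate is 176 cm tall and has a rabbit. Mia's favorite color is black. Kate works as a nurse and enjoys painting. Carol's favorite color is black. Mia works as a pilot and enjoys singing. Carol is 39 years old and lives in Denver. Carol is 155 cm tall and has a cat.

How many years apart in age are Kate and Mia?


26 vs 41, diff = 15

15


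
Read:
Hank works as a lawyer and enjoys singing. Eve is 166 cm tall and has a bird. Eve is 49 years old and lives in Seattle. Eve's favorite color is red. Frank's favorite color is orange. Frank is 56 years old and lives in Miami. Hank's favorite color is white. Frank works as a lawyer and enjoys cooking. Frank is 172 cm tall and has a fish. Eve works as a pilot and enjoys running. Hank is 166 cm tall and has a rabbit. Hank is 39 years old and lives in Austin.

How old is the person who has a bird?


Person with bird is Eve, age 49

49


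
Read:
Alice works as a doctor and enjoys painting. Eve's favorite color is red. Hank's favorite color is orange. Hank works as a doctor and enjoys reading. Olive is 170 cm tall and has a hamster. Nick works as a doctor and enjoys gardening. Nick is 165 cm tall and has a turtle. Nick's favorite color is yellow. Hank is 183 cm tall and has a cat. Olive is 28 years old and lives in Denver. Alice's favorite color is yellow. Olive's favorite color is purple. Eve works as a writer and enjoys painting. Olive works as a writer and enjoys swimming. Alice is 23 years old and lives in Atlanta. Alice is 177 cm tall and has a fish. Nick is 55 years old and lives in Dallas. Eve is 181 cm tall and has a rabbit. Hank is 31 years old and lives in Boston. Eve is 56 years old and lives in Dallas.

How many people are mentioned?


People: Alice, Eve, Olive, Hank, Nick. Count = 5

5


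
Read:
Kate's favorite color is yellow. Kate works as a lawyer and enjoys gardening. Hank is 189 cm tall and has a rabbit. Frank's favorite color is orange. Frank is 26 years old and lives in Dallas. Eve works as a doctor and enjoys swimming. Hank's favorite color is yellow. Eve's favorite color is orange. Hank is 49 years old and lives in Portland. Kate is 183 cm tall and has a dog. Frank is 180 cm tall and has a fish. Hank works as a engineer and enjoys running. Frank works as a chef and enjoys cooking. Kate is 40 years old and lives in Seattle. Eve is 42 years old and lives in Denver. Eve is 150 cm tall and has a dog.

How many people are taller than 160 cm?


Taller than 160: 3

3


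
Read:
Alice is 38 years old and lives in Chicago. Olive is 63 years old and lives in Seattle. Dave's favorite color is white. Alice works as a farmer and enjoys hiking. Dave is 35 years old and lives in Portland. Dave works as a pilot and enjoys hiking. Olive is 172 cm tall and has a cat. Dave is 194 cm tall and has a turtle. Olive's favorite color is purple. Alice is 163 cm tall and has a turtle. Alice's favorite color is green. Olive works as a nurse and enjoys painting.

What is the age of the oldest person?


Oldest: Olive at 63

63


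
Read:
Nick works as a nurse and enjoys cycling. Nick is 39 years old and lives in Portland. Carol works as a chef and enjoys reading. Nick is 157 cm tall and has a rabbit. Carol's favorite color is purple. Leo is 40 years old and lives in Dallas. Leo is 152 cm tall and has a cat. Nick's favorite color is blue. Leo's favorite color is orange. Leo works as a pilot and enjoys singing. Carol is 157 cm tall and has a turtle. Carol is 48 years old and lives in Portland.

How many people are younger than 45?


Filter: 2

2


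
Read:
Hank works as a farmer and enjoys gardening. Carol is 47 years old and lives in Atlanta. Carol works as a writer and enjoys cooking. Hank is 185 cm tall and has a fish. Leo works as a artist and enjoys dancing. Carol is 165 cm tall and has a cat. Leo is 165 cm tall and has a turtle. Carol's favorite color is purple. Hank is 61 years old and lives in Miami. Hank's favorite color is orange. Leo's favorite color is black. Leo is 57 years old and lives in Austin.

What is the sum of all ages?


61+47+57 = 165

165


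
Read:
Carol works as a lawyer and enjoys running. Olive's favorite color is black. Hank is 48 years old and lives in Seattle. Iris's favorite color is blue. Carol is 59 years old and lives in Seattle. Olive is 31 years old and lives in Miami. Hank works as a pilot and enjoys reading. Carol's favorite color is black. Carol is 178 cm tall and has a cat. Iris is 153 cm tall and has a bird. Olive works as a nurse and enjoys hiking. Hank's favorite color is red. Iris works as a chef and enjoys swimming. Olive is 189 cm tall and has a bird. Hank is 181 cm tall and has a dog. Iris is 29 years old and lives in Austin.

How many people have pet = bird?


Count: 2

2


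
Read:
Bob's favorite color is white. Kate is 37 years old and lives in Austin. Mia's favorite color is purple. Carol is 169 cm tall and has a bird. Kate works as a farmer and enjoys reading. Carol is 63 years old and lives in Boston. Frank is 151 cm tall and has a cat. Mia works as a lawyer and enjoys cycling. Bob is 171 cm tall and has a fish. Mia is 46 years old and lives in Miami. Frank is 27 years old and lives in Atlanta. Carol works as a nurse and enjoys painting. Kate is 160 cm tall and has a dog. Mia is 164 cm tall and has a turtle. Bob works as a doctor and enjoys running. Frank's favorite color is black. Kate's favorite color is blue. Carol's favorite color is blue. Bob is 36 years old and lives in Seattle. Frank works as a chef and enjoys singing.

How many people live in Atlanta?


Count in Atlanta: 1

1


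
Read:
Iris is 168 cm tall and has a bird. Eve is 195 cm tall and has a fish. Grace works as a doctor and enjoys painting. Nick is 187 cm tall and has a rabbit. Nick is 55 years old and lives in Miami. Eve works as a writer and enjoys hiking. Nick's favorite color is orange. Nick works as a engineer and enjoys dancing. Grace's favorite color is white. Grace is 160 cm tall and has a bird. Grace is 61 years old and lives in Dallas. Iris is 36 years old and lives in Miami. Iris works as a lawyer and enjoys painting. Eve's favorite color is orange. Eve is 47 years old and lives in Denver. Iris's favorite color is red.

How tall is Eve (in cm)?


Eve is 195 cm tall

195


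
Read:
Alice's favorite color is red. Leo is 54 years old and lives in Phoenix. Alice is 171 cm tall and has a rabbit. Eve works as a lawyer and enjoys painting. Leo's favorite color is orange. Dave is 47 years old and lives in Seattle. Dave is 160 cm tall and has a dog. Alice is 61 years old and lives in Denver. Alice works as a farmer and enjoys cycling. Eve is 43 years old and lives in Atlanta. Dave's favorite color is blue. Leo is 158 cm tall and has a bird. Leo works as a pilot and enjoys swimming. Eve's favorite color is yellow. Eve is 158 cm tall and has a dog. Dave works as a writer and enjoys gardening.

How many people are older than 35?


Filter: 4

4


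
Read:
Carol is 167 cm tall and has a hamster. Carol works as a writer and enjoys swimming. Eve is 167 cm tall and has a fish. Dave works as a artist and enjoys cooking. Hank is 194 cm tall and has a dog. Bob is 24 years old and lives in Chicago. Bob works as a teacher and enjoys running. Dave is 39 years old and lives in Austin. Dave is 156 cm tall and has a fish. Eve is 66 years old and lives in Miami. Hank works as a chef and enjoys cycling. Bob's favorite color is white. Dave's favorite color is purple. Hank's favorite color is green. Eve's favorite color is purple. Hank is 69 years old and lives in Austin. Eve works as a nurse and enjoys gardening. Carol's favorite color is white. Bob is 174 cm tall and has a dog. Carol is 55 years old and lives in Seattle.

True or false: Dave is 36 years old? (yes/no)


Dave is actually 39. no

no


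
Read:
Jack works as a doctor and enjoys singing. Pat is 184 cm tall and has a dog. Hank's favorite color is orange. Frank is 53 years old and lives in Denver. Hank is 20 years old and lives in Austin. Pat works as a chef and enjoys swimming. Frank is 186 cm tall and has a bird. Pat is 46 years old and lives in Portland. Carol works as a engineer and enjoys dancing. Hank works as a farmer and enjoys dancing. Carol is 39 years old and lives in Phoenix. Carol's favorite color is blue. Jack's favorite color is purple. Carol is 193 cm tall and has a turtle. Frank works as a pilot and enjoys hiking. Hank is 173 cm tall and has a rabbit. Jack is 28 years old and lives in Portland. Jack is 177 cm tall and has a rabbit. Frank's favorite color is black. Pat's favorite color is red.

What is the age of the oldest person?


Oldest: Frank at 53

53
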